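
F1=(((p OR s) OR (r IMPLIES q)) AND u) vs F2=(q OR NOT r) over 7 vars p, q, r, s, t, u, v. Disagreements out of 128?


F1 = (((p OR s) OR (r IMPLIES q)) AND u)
F2 = (q OR NOT r)
Evaluate both on each of 128 rows (bits = p,q,r,s,t,u,v):
  row 0 [0000000]: F1=0 F2=1 (differ) -> 1
  row 1 [0000001]: F1=0 F2=1 (differ) -> 1
  row 2 [0000010]: F1=1 F2=1 -> 0
  row 3 [0000011]: F1=1 F2=1 -> 0
  row 4 [0000100]: F1=0 F2=1 (differ) -> 1
  (every remaining row is evaluated the same way; all 128 results are listed next)
Full result column, 8 rows per line (p,q,r,s fixed per line; t,u,v runs 000..111 left to right):
  rows 0-7 [p,q,r,s=0000]: 11001100  (ones: 4)
  rows 8-15 [p,q,r,s=0001]: 11001100  (ones: 4)
  rows 16-23 [p,q,r,s=0010]: 00000000  (ones: 0)
  rows 24-31 [p,q,r,s=0011]: 00110011  (ones: 4)
  rows 32-39 [p,q,r,s=0100]: 11001100  (ones: 4)
  rows 40-47 [p,q,r,s=0101]: 11001100  (ones: 4)
  rows 48-55 [p,q,r,s=0110]: 11001100  (ones: 4)
  rows 56-63 [p,q,r,s=0111]: 11001100  (ones: 4)
  rows 64-71 [p,q,r,s=1000]: 11001100  (ones: 4)
  rows 72-79 [p,q,r,s=1001]: 11001100  (ones: 4)
  rows 80-87 [p,q,r,s=1010]: 00110011  (ones: 4)
  rows 88-95 [p,q,r,s=1011]: 00110011  (ones: 4)
  rows 96-103 [p,q,r,s=1100]: 11001100  (ones: 4)
  rows 104-111 [p,q,r,s=1101]: 11001100  (ones: 4)
  rows 112-119 [p,q,r,s=1110]: 11001100  (ones: 4)
  rows 120-127 [p,q,r,s=1111]: 11001100  (ones: 4)
Disagreements = 4+4+0+4+4+4+4+4+4+4+4+4+4+4+4+4 = 60

60


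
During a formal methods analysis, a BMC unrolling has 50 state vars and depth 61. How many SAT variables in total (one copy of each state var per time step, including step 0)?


BMC unrolls to depth k, creating one copy of each state var for steps 0..k.
Step count = 61 + 1 = 62 (steps 0 through 61)
Vars per step = 50
Total = 50 * 62 = 3100

3100


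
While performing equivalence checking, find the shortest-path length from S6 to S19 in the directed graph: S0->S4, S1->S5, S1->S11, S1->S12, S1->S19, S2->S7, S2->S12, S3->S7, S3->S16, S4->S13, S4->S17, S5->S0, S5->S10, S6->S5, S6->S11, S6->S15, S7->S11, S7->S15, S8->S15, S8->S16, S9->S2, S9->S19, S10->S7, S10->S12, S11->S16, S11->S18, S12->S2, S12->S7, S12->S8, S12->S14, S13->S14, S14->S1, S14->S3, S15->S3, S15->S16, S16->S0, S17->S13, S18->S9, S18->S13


BFS layer-by-layer from S6:
  dist 0: {S6}
  dist 1: {S5, S11, S15}
  dist 2: {S0, S3, S10, S16, S18}
  dist 3: {S4, S7, S9, S12, S13}
  dist 4: {S2, S8, S14, S17, S19}
  -> S19 reached at distance 4
Shortest path length = 4

4


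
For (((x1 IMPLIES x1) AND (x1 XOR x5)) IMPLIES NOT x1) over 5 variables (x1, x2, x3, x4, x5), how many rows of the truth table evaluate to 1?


Formula: (((x1 IMPLIES x1) AND (x1 XOR x5)) IMPLIES NOT x1) over 5 vars (32 rows)
Evaluate each row (x1, x2, x3, x4, x5 as bits, MSB first):
  row 0 [00000]: (((0 IMPLIES 0) AND (0 XOR 0)) IMPLIES NOT 0) -> 1
  row 1 [00001]: (((0 IMPLIES 0) AND (0 XOR 1)) IMPLIES NOT 0) -> 1
  row 2 [00010]: (((0 IMPLIES 0) AND (0 XOR 0)) IMPLIES NOT 0) -> 1
  row 3 [00011]: (((0 IMPLIES 0) AND (0 XOR 1)) IMPLIES NOT 0) -> 1
  row 4 [00100]: (((0 IMPLIES 0) AND (0 XOR 0)) IMPLIES NOT 0) -> 1
  row 5 [00101]: (((0 IMPLIES 0) AND (0 XOR 1)) IMPLIES NOT 0) -> 1
  row 6 [00110]: (((0 IMPLIES 0) AND (0 XOR 0)) IMPLIES NOT 0) -> 1
  row 7 [00111]: (((0 IMPLIES 0) AND (0 XOR 1)) IMPLIES NOT 0) -> 1
  row 8 [01000]: (((0 IMPLIES 0) AND (0 XOR 0)) IMPLIES NOT 0) -> 1
  row 9 [01001]: (((0 IMPLIES 0) AND (0 XOR 1)) IMPLIES NOT 0) -> 1
  row 10 [01010]: (((0 IMPLIES 0) AND (0 XOR 0)) IMPLIES NOT 0) -> 1
  row 11 [01011]: (((0 IMPLIES 0) AND (0 XOR 1)) IMPLIES NOT 0) -> 1
  row 12 [01100]: (((0 IMPLIES 0) AND (0 XOR 0)) IMPLIES NOT 0) -> 1
  row 13 [01101]: (((0 IMPLIES 0) AND (0 XOR 1)) IMPLIES NOT 0) -> 1
  row 14 [01110]: (((0 IMPLIES 0) AND (0 XOR 0)) IMPLIES NOT 0) -> 1
  row 15 [01111]: (((0 IMPLIES 0) AND (0 XOR 1)) IMPLIES NOT 0) -> 1
  row 16 [10000]: (((1 IMPLIES 1) AND (1 XOR 0)) IMPLIES NOT 1) -> 0
  row 17 [10001]: (((1 IMPLIES 1) AND (1 XOR 1)) IMPLIES NOT 1) -> 1
  row 18 [10010]: (((1 IMPLIES 1) AND (1 XOR 0)) IMPLIES NOT 1) -> 0
  row 19 [10011]: (((1 IMPLIES 1) AND (1 XOR 1)) IMPLIES NOT 1) -> 1
  row 20 [10100]: (((1 IMPLIES 1) AND (1 XOR 0)) IMPLIES NOT 1) -> 0
  row 21 [10101]: (((1 IMPLIES 1) AND (1 XOR 1)) IMPLIES NOT 1) -> 1
  row 22 [10110]: (((1 IMPLIES 1) AND (1 XOR 0)) IMPLIES NOT 1) -> 0
  row 23 [10111]: (((1 IMPLIES 1) AND (1 XOR 1)) IMPLIES NOT 1) -> 1
  row 24 [11000]: (((1 IMPLIES 1) AND (1 XOR 0)) IMPLIES NOT 1) -> 0
  row 25 [11001]: (((1 IMPLIES 1) AND (1 XOR 1)) IMPLIES NOT 1) -> 1
  row 26 [11010]: (((1 IMPLIES 1) AND (1 XOR 0)) IMPLIES NOT 1) -> 0
  row 27 [11011]: (((1 IMPLIES 1) AND (1 XOR 1)) IMPLIES NOT 1) -> 1
  row 28 [11100]: (((1 IMPLIES 1) AND (1 XOR 0)) IMPLIES NOT 1) -> 0
  row 29 [11101]: (((1 IMPLIES 1) AND (1 XOR 1)) IMPLIES NOT 1) -> 1
  row 30 [11110]: (((1 IMPLIES 1) AND (1 XOR 0)) IMPLIES NOT 1) -> 0
  row 31 [11111]: (((1 IMPLIES 1) AND (1 XOR 1)) IMPLIES NOT 1) -> 1
Full result column, 8 rows per line (x1,x2 fixed per line; x3,x4,x5 runs 000..111 left to right):
  rows 0-7 [x1,x2=00]: 11111111  (ones: 8)
  rows 8-15 [x1,x2=01]: 11111111  (ones: 8)
  rows 16-23 [x1,x2=10]: 01010101  (ones: 4)
  rows 24-31 [x1,x2=11]: 01010101  (ones: 4)
Count of 1-rows = 8+8+4+4 = 24

24


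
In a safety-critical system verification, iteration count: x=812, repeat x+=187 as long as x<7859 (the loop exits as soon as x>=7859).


Step 1: x goes from 812 toward 7859 by 187; the body runs while x<7859, so iterations = ceil((bound-start)/step)
Step 2: Distance=7047
Step 3: ceil(7047/187)=38

38


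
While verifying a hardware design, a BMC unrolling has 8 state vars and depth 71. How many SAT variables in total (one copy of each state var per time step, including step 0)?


BMC unrolls to depth k, creating one copy of each state var for steps 0..k.
Step count = 71 + 1 = 72 (steps 0 through 71)
Vars per step = 8
Total = 8 * 72 = 576

576


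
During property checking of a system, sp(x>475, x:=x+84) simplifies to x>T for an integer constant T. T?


Formula: sp(P, x:=E) = exists old_x. (x = E[old_x/x]) AND P[old_x/x] (old_x is the value of x before the assignment; eliminate old_x by solving x = E[old_x/x] for old_x)
Step 1: Precondition P: x>475, i.e. old_x > 475
Step 2: Assignment gives x = old_x + 84, so old_x = x - 84
Step 3: Substitute into P: x - 84 > 475
Step 4: Simplify: x > 475+84 = 559

559


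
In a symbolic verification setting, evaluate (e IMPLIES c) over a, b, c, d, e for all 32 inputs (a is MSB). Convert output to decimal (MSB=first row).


Formula: (e IMPLIES c) over a, b, c, d, e (32 rows)
Evaluate each row (bits = a,b,c,d,e, MSB first):
  row 0 [00000]: (0 IMPLIES 0) -> 1
  row 1 [00001]: (1 IMPLIES 0) -> 0
  row 2 [00010]: (0 IMPLIES 0) -> 1
  row 3 [00011]: (1 IMPLIES 0) -> 0
  row 4 [00100]: (0 IMPLIES 1) -> 1
  row 5 [00101]: (1 IMPLIES 1) -> 1
  row 6 [00110]: (0 IMPLIES 1) -> 1
  row 7 [00111]: (1 IMPLIES 1) -> 1
  row 8 [01000]: (0 IMPLIES 0) -> 1
  row 9 [01001]: (1 IMPLIES 0) -> 0
  row 10 [01010]: (0 IMPLIES 0) -> 1
  row 11 [01011]: (1 IMPLIES 0) -> 0
  row 12 [01100]: (0 IMPLIES 1) -> 1
  row 13 [01101]: (1 IMPLIES 1) -> 1
  row 14 [01110]: (0 IMPLIES 1) -> 1
  row 15 [01111]: (1 IMPLIES 1) -> 1
  row 16 [10000]: (0 IMPLIES 0) -> 1
  row 17 [10001]: (1 IMPLIES 0) -> 0
  row 18 [10010]: (0 IMPLIES 0) -> 1
  row 19 [10011]: (1 IMPLIES 0) -> 0
  row 20 [10100]: (0 IMPLIES 1) -> 1
  row 21 [10101]: (1 IMPLIES 1) -> 1
  row 22 [10110]: (0 IMPLIES 1) -> 1
  row 23 [10111]: (1 IMPLIES 1) -> 1
  row 24 [11000]: (0 IMPLIES 0) -> 1
  row 25 [11001]: (1 IMPLIES 0) -> 0
  row 26 [11010]: (0 IMPLIES 0) -> 1
  row 27 [11011]: (1 IMPLIES 0) -> 0
  row 28 [11100]: (0 IMPLIES 1) -> 1
  row 29 [11101]: (1 IMPLIES 1) -> 1
  row 30 [11110]: (0 IMPLIES 1) -> 1
  row 31 [11111]: (1 IMPLIES 1) -> 1
Full result column, 4 rows per line (a,b,c fixed per line; d,e runs 00..11 left to right):
  rows 0-3 [a,b,c=000]: 1010  = hex A
  rows 4-7 [a,b,c=001]: 1111  = hex F
  rows 8-11 [a,b,c=010]: 1010  = hex A
  rows 12-15 [a,b,c=011]: 1111  = hex F
  rows 16-19 [a,b,c=100]: 1010  = hex A
  rows 20-23 [a,b,c=101]: 1111  = hex F
  rows 24-27 [a,b,c=110]: 1010  = hex A
  rows 28-31 [a,b,c=111]: 1111  = hex F
Output column (row 0 .. row 31) = 10101111101011111010111110101111
Output column grouped in 4s = 1010 1111 1010 1111 1010 1111 1010 1111 = 0xAFAFAFAF
Convert to decimal digit by digit (value = value*16 + digit):
  A -> 10
  10*16 + 15 (F) = 175
  175*16 + 10 (A) = 2810
  2810*16 + 15 (F) = 44975
  44975*16 + 10 (A) = 719610
  719610*16 + 15 (F) = 11513775
  11513775*16 + 10 (A) = 184220410
  184220410*16 + 15 (F) = 2947526575
Decimal = 2947526575

2947526575


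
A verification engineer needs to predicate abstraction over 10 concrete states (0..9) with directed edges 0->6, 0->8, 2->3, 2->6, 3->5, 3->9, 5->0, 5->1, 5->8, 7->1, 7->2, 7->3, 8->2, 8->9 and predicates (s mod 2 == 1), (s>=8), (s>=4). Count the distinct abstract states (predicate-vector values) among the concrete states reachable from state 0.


BFS from 0:
Concrete reachable: {0, 1, 2, 3, 5, 6, 8, 9}
Abstract via predicates (s mod 2 == 1), (s>=8), (s>=4):
  (0,0,0) <- {0, 2}
  (0,0,1) <- {6}
  (0,1,1) <- {8}
  (1,0,0) <- {1, 3}
  (1,0,1) <- {5}
  (1,1,1) <- {9}
Distinct abstract states = 6

6


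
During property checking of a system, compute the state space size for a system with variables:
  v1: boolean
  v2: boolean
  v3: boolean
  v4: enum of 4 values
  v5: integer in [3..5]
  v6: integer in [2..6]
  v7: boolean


State space = product of domain sizes of all variables.
Domain sizes:
  v1 (boolean): 2
  v2 (boolean): 2
  v3 (boolean): 2
  v4 (enum of 4 values): 4
  v5 (integer in [3..5]): 3
  v6 (integer in [2..6]): 5
  v7 (boolean): 2
Product = 2 * 2 * 2 * 4 * 3 * 5 * 2 = 960

960


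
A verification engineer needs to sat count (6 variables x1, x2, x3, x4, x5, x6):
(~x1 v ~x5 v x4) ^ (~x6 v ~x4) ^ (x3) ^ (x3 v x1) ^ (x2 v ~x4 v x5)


CNF with 5 clauses over 6 vars (64 assignments).
An assignment satisfies CNF iff every clause has >=1 true literal.
Check each row (bits = x1,x2,x3,x4,x5,x6; clause T/F shown):
  row 0 [000000]: clauses=TTFFT -> 0
  row 1 [000001]: clauses=TTFFT -> 0
  row 2 [000010]: clauses=TTFFT -> 0
  row 3 [000011]: clauses=TTFFT -> 0
  row 4 [000100]: clauses=TTFFF -> 0
  (every remaining row is evaluated the same way; all 64 results are listed next)
Full result column, 8 rows per line (x1,x2,x3 fixed per line; x4,x5,x6 runs 000..111 left to right):
  rows 0-7 [x1,x2,x3=000]: 00000000  (ones: 0)
  rows 8-15 [x1,x2,x3=001]: 11110010  (ones: 5)
  rows 16-23 [x1,x2,x3=010]: 00000000  (ones: 0)
  rows 24-31 [x1,x2,x3=011]: 11111010  (ones: 6)
  rows 32-39 [x1,x2,x3=100]: 00000000  (ones: 0)
  rows 40-47 [x1,x2,x3=101]: 11000010  (ones: 3)
  rows 48-55 [x1,x2,x3=110]: 00000000  (ones: 0)
  rows 56-63 [x1,x2,x3=111]: 11001010  (ones: 4)
Satisfying assignments = 0+5+0+6+0+3+0+4 = 18

18


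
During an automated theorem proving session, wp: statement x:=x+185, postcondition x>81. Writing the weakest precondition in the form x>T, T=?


Formula: wp(x:=E, P) = P[E/x] (substitute E for x in postcondition)
Step 1: Postcondition: x>81
Step 2: Substitute x+185 for x: x+185>81
Step 3: Solve for x: x > 81-185 = -104

-104


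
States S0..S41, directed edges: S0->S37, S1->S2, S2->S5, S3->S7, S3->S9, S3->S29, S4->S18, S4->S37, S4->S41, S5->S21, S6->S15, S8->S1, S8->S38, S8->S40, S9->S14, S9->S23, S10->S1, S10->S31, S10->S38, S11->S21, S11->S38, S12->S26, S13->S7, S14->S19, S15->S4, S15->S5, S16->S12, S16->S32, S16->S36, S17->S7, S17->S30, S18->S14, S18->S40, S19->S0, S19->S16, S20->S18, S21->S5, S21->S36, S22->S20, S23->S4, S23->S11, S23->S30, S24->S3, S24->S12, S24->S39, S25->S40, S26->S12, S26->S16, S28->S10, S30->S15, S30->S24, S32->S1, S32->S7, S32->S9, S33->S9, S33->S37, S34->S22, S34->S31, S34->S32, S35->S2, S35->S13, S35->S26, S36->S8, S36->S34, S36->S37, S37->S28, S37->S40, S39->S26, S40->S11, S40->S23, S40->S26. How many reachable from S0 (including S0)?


BFS from S0:
  layer 0: {S0}
  layer 1: {S37}
  layer 2: {S28, S40}
  layer 3: {S10, S11, S23, S26}
  layer 4: {S1, S4, S12, S16, S21, S30, S31, S38}
  layer 5: {S2, S5, S15, S18, S24, S32, S36, S41}
  layer 6: {S3, S7, S8, S9, S14, S34, S39}
  layer 7: {S19, S22, S29}
  layer 8: {S20}
Reachable set: {S0, S1, S2, S3, S4, S5, S7, S8, S9, S10, S11, S12, S14, S15, S16, S18, S19, S20, S21, S22, S23, S24, S26, S28, S29, S30, S31, S32, S34, S36, S37, S38, S39, S40, S41}
Count = 35

35


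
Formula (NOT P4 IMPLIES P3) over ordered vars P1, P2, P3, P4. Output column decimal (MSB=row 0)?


Formula: (NOT P4 IMPLIES P3) over P1, P2, P3, P4 (16 rows)
Evaluate each row (bits = P1,P2,P3,P4, MSB first):
  row 0 [0000]: (NOT 0 IMPLIES 0) -> 0
  row 1 [0001]: (NOT 1 IMPLIES 0) -> 1
  row 2 [0010]: (NOT 0 IMPLIES 1) -> 1
  row 3 [0011]: (NOT 1 IMPLIES 1) -> 1
  row 4 [0100]: (NOT 0 IMPLIES 0) -> 0
  row 5 [0101]: (NOT 1 IMPLIES 0) -> 1
  row 6 [0110]: (NOT 0 IMPLIES 1) -> 1
  row 7 [0111]: (NOT 1 IMPLIES 1) -> 1
  row 8 [1000]: (NOT 0 IMPLIES 0) -> 0
  row 9 [1001]: (NOT 1 IMPLIES 0) -> 1
  row 10 [1010]: (NOT 0 IMPLIES 1) -> 1
  row 11 [1011]: (NOT 1 IMPLIES 1) -> 1
  row 12 [1100]: (NOT 0 IMPLIES 0) -> 0
  row 13 [1101]: (NOT 1 IMPLIES 0) -> 1
  row 14 [1110]: (NOT 0 IMPLIES 1) -> 1
  row 15 [1111]: (NOT 1 IMPLIES 1) -> 1
Full result column, 4 rows per line (P1,P2 fixed per line; P3,P4 runs 00..11 left to right):
  rows 0-3 [P1,P2=00]: 0111  = hex 7
  rows 4-7 [P1,P2=01]: 0111  = hex 7
  rows 8-11 [P1,P2=10]: 0111  = hex 7
  rows 12-15 [P1,P2=11]: 0111  = hex 7
Output column (row 0 .. row 15) = 0111011101110111
Output column grouped in 4s = 0111 0111 0111 0111 = 0x7777
Convert to decimal digit by digit (value = value*16 + digit):
  7 -> 7
  7*16 + 7 = 119
  119*16 + 7 = 1911
  1911*16 + 7 = 30583
Decimal = 30583

30583


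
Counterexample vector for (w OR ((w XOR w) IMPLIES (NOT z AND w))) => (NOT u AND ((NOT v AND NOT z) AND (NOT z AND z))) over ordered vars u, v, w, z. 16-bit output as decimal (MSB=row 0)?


F1 = (w OR ((w XOR w) IMPLIES (NOT z AND w)))
F2 = (NOT u AND ((NOT v AND NOT z) AND (NOT z AND z)))
Counterexample to F1=>F2 is where F1=1 and F2=0.
Evaluate each row (bits = u,v,w,z, MSB first):
  row 0 [0000]: F1=1 F2=0 -> F1&~F2 -> 1
  row 1 [0001]: F1=1 F2=0 -> F1&~F2 -> 1
  row 2 [0010]: F1=1 F2=0 -> F1&~F2 -> 1
  row 3 [0011]: F1=1 F2=0 -> F1&~F2 -> 1
  row 4 [0100]: F1=1 F2=0 -> F1&~F2 -> 1
  row 5 [0101]: F1=1 F2=0 -> F1&~F2 -> 1
  row 6 [0110]: F1=1 F2=0 -> F1&~F2 -> 1
  row 7 [0111]: F1=1 F2=0 -> F1&~F2 -> 1
  row 8 [1000]: F1=1 F2=0 -> F1&~F2 -> 1
  row 9 [1001]: F1=1 F2=0 -> F1&~F2 -> 1
  row 10 [1010]: F1=1 F2=0 -> F1&~F2 -> 1
  row 11 [1011]: F1=1 F2=0 -> F1&~F2 -> 1
  row 12 [1100]: F1=1 F2=0 -> F1&~F2 -> 1
  row 13 [1101]: F1=1 F2=0 -> F1&~F2 -> 1
  row 14 [1110]: F1=1 F2=0 -> F1&~F2 -> 1
  row 15 [1111]: F1=1 F2=0 -> F1&~F2 -> 1
Full result column, 4 rows per line (u,v fixed per line; w,z runs 00..11 left to right):
  rows 0-3 [u,v=00]: 1111  = hex F
  rows 4-7 [u,v=01]: 1111  = hex F
  rows 8-11 [u,v=10]: 1111  = hex F
  rows 12-15 [u,v=11]: 1111  = hex F
Counterexample vector (row 0 .. row 15) = 1111111111111111
Output column grouped in 4s = 1111 1111 1111 1111 = 0xFFFF
Convert to decimal digit by digit (value = value*16 + digit):
  F -> 15
  15*16 + 15 (F) = 255
  255*16 + 15 (F) = 4095
  4095*16 + 15 (F) = 65535
Decimal = 65535

65535


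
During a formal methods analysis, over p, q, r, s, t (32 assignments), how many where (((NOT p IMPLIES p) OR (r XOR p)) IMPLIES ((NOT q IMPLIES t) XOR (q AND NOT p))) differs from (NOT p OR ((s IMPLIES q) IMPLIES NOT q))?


F1 = (((NOT p IMPLIES p) OR (r XOR p)) IMPLIES ((NOT q IMPLIES t) XOR (q AND NOT p)))
F2 = (NOT p OR ((s IMPLIES q) IMPLIES NOT q))
Evaluate both on each of 32 rows (bits = p,q,r,s,t):
  row 0 [00000]: F1=1 F2=1 -> 0
  row 1 [00001]: F1=1 F2=1 -> 0
  row 2 [00010]: F1=1 F2=1 -> 0
  row 3 [00011]: F1=1 F2=1 -> 0
  row 4 [00100]: F1=0 F2=1 (differ) -> 1
  row 5 [00101]: F1=1 F2=1 -> 0
  row 6 [00110]: F1=0 F2=1 (differ) -> 1
  row 7 [00111]: F1=1 F2=1 -> 0
  row 8 [01000]: F1=1 F2=1 -> 0
  row 9 [01001]: F1=1 F2=1 -> 0
  row 10 [01010]: F1=1 F2=1 -> 0
  row 11 [01011]: F1=1 F2=1 -> 0
  row 12 [01100]: F1=0 F2=1 (differ) -> 1
  row 13 [01101]: F1=0 F2=1 (differ) -> 1
  row 14 [01110]: F1=0 F2=1 (differ) -> 1
  row 15 [01111]: F1=0 F2=1 (differ) -> 1
  row 16 [10000]: F1=0 F2=1 (differ) -> 1
  row 17 [10001]: F1=1 F2=1 -> 0
  row 18 [10010]: F1=0 F2=1 (differ) -> 1
  row 19 [10011]: F1=1 F2=1 -> 0
  row 20 [10100]: F1=0 F2=1 (differ) -> 1
  row 21 [10101]: F1=1 F2=1 -> 0
  row 22 [10110]: F1=0 F2=1 (differ) -> 1
  row 23 [10111]: F1=1 F2=1 -> 0
  row 24 [11000]: F1=1 F2=0 (differ) -> 1
  row 25 [11001]: F1=1 F2=0 (differ) -> 1
  row 26 [11010]: F1=1 F2=0 (differ) -> 1
  row 27 [11011]: F1=1 F2=0 (differ) -> 1
  row 28 [11100]: F1=1 F2=0 (differ) -> 1
  row 29 [11101]: F1=1 F2=0 (differ) -> 1
  row 30 [11110]: F1=1 F2=0 (differ) -> 1
  row 31 [11111]: F1=1 F2=0 (differ) -> 1
Full result column, 8 rows per line (p,q fixed per line; r,s,t runs 000..111 left to right):
  rows 0-7 [p,q=00]: 00001010  (ones: 2)
  rows 8-15 [p,q=01]: 00001111  (ones: 4)
  rows 16-23 [p,q=10]: 10101010  (ones: 4)
  rows 24-31 [p,q=11]: 11111111  (ones: 8)
Disagreements = 2+4+4+8 = 18

18


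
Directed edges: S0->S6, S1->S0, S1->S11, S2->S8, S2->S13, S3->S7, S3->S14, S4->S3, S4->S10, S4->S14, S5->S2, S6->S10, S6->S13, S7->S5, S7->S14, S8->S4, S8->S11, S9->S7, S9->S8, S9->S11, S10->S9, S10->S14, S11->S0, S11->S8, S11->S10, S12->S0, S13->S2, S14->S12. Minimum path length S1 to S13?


BFS layer-by-layer from S1:
  dist 0: {S1}
  dist 1: {S0, S11}
  dist 2: {S6, S8, S10}
  dist 3: {S4, S9, S13, S14}
  -> S13 reached at distance 3
Shortest path length = 3

3


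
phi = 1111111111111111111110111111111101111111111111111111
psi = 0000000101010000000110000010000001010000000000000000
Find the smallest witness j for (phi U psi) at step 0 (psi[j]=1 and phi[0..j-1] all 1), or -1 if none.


(phi U psi) at 0: need smallest j with psi[j]=1 and phi[i]=1 for all i in [0,j).
Scan from step 0:
  step 0: phi=1, psi=0 -> continue
  step 1: phi=1, psi=0 -> continue
  step 2: phi=1, psi=0 -> continue
  step 3: phi=1, psi=0 -> continue
  step 7: psi=1 and phi held for [0,7) -> witness found
Witness step = 7

7


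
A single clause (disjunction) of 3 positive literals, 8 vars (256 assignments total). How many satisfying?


Step 1: Total=2^8=256
Step 2: Unsat when all 3 false: 2^5=32
Step 3: Sat=256-32=224

224


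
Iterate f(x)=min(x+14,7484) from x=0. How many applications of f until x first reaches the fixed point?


Step 1: x=0, cap=7484, increment=14
Step 2: x grows by 14 each step until capped at 7484; fixed point is x=7484
Step 3: iterations = ceil(7484/14) = 535

535


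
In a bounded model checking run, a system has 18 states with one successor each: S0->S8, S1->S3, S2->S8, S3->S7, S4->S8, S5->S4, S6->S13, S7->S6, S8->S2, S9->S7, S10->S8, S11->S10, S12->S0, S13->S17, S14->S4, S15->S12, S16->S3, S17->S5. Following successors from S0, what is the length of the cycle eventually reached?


Trace from S0 until a state repeats:
  S0 -> S8 -> S2 -> S8
S8 first seen at step 1, revisited at step 3.
Cycle length = 3 - 1 = 2

2


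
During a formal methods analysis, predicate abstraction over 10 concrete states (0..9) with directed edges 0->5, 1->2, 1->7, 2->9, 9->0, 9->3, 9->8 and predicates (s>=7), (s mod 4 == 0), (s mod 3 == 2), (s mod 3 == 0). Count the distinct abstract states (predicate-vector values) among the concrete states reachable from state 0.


BFS from 0:
Concrete reachable: {0, 5}
Abstract via predicates (s>=7), (s mod 4 == 0), (s mod 3 == 2), (s mod 3 == 0):
  (0,0,1,0) <- {5}
  (0,1,0,1) <- {0}
Distinct abstract states = 2

2


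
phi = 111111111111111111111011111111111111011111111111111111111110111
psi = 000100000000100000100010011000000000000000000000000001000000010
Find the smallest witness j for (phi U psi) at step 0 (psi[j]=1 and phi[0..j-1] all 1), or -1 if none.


(phi U psi) at 0: need smallest j with psi[j]=1 and phi[i]=1 for all i in [0,j).
Scan from step 0:
  step 0: phi=1, psi=0 -> continue
  step 1: phi=1, psi=0 -> continue
  step 2: phi=1, psi=0 -> continue
  step 3: psi=1 and phi held for [0,3) -> witness found
Witness step = 3

3


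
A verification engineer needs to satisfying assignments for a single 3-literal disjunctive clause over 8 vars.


Step 1: Total=2^8=256
Step 2: Unsat when all 3 false: 2^5=32
Step 3: Sat=256-32=224

224


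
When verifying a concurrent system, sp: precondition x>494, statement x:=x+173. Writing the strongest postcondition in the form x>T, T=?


Formula: sp(P, x:=E) = exists old_x. (x = E[old_x/x]) AND P[old_x/x] (old_x is the value of x before the assignment; eliminate old_x by solving x = E[old_x/x] for old_x)
Step 1: Precondition P: x>494, i.e. old_x > 494
Step 2: Assignment gives x = old_x + 173, so old_x = x - 173
Step 3: Substitute into P: x - 173 > 494
Step 4: Simplify: x > 494+173 = 667

667


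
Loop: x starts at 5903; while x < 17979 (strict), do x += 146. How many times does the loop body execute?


Step 1: x goes from 5903 toward 17979 by 146; the body runs while x<17979, so iterations = ceil((bound-start)/step)
Step 2: Distance=12076
Step 3: ceil(12076/146)=83

83


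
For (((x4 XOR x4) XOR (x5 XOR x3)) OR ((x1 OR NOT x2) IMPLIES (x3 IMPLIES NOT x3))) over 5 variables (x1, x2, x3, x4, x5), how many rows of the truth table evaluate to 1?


Formula: (((x4 XOR x4) XOR (x5 XOR x3)) OR ((x1 OR NOT x2) IMPLIES (x3 IMPLIES NOT x3))) over 5 vars (32 rows)
Evaluate each row (x1, x2, x3, x4, x5 as bits, MSB first):
  row 0 [00000]: (((0 XOR 0) XOR (0 XOR 0)) OR ((0 OR NOT 0) IMPLIES (0 IMPLIES NOT 0))) -> 1
  row 1 [00001]: (((0 XOR 0) XOR (1 XOR 0)) OR ((0 OR NOT 0) IMPLIES (0 IMPLIES NOT 0))) -> 1
  row 2 [00010]: (((1 XOR 1) XOR (0 XOR 0)) OR ((0 OR NOT 0) IMPLIES (0 IMPLIES NOT 0))) -> 1
  row 3 [00011]: (((1 XOR 1) XOR (1 XOR 0)) OR ((0 OR NOT 0) IMPLIES (0 IMPLIES NOT 0))) -> 1
  row 4 [00100]: (((0 XOR 0) XOR (0 XOR 1)) OR ((0 OR NOT 0) IMPLIES (1 IMPLIES NOT 1))) -> 1
  row 5 [00101]: (((0 XOR 0) XOR (1 XOR 1)) OR ((0 OR NOT 0) IMPLIES (1 IMPLIES NOT 1))) -> 0
  row 6 [00110]: (((1 XOR 1) XOR (0 XOR 1)) OR ((0 OR NOT 0) IMPLIES (1 IMPLIES NOT 1))) -> 1
  row 7 [00111]: (((1 XOR 1) XOR (1 XOR 1)) OR ((0 OR NOT 0) IMPLIES (1 IMPLIES NOT 1))) -> 0
  row 8 [01000]: (((0 XOR 0) XOR (0 XOR 0)) OR ((0 OR NOT 1) IMPLIES (0 IMPLIES NOT 0))) -> 1
  row 9 [01001]: (((0 XOR 0) XOR (1 XOR 0)) OR ((0 OR NOT 1) IMPLIES (0 IMPLIES NOT 0))) -> 1
  row 10 [01010]: (((1 XOR 1) XOR (0 XOR 0)) OR ((0 OR NOT 1) IMPLIES (0 IMPLIES NOT 0))) -> 1
  row 11 [01011]: (((1 XOR 1) XOR (1 XOR 0)) OR ((0 OR NOT 1) IMPLIES (0 IMPLIES NOT 0))) -> 1
  row 12 [01100]: (((0 XOR 0) XOR (0 XOR 1)) OR ((0 OR NOT 1) IMPLIES (1 IMPLIES NOT 1))) -> 1
  row 13 [01101]: (((0 XOR 0) XOR (1 XOR 1)) OR ((0 OR NOT 1) IMPLIES (1 IMPLIES NOT 1))) -> 1
  row 14 [01110]: (((1 XOR 1) XOR (0 XOR 1)) OR ((0 OR NOT 1) IMPLIES (1 IMPLIES NOT 1))) -> 1
  row 15 [01111]: (((1 XOR 1) XOR (1 XOR 1)) OR ((0 OR NOT 1) IMPLIES (1 IMPLIES NOT 1))) -> 1
  row 16 [10000]: (((0 XOR 0) XOR (0 XOR 0)) OR ((1 OR NOT 0) IMPLIES (0 IMPLIES NOT 0))) -> 1
  row 17 [10001]: (((0 XOR 0) XOR (1 XOR 0)) OR ((1 OR NOT 0) IMPLIES (0 IMPLIES NOT 0))) -> 1
  row 18 [10010]: (((1 XOR 1) XOR (0 XOR 0)) OR ((1 OR NOT 0) IMPLIES (0 IMPLIES NOT 0))) -> 1
  row 19 [10011]: (((1 XOR 1) XOR (1 XOR 0)) OR ((1 OR NOT 0) IMPLIES (0 IMPLIES NOT 0))) -> 1
  row 20 [10100]: (((0 XOR 0) XOR (0 XOR 1)) OR ((1 OR NOT 0) IMPLIES (1 IMPLIES NOT 1))) -> 1
  row 21 [10101]: (((0 XOR 0) XOR (1 XOR 1)) OR ((1 OR NOT 0) IMPLIES (1 IMPLIES NOT 1))) -> 0
  row 22 [10110]: (((1 XOR 1) XOR (0 XOR 1)) OR ((1 OR NOT 0) IMPLIES (1 IMPLIES NOT 1))) -> 1
  row 23 [10111]: (((1 XOR 1) XOR (1 XOR 1)) OR ((1 OR NOT 0) IMPLIES (1 IMPLIES NOT 1))) -> 0
  row 24 [11000]: (((0 XOR 0) XOR (0 XOR 0)) OR ((1 OR NOT 1) IMPLIES (0 IMPLIES NOT 0))) -> 1
  row 25 [11001]: (((0 XOR 0) XOR (1 XOR 0)) OR ((1 OR NOT 1) IMPLIES (0 IMPLIES NOT 0))) -> 1
  row 26 [11010]: (((1 XOR 1) XOR (0 XOR 0)) OR ((1 OR NOT 1) IMPLIES (0 IMPLIES NOT 0))) -> 1
  row 27 [11011]: (((1 XOR 1) XOR (1 XOR 0)) OR ((1 OR NOT 1) IMPLIES (0 IMPLIES NOT 0))) -> 1
  row 28 [11100]: (((0 XOR 0) XOR (0 XOR 1)) OR ((1 OR NOT 1) IMPLIES (1 IMPLIES NOT 1))) -> 1
  row 29 [11101]: (((0 XOR 0) XOR (1 XOR 1)) OR ((1 OR NOT 1) IMPLIES (1 IMPLIES NOT 1))) -> 0
  row 30 [11110]: (((1 XOR 1) XOR (0 XOR 1)) OR ((1 OR NOT 1) IMPLIES (1 IMPLIES NOT 1))) -> 1
  row 31 [11111]: (((1 XOR 1) XOR (1 XOR 1)) OR ((1 OR NOT 1) IMPLIES (1 IMPLIES NOT 1))) -> 0
Full result column, 8 rows per line (x1,x2 fixed per line; x3,x4,x5 runs 000..111 left to right):
  rows 0-7 [x1,x2=00]: 11111010  (ones: 6)
  rows 8-15 [x1,x2=01]: 11111111  (ones: 8)
  rows 16-23 [x1,x2=10]: 11111010  (ones: 6)
  rows 24-31 [x1,x2=11]: 11111010  (ones: 6)
Count of 1-rows = 6+8+6+6 = 26

26


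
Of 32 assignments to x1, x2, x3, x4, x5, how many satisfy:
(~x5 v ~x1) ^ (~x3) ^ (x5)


CNF with 3 clauses over 5 vars (32 assignments).
An assignment satisfies CNF iff every clause has >=1 true literal.
Check each row (bits = x1,x2,x3,x4,x5; clause T/F shown):
  row 0 [00000]: clauses=TTF -> 0
  row 1 [00001]: clauses=TTT -> 1
  row 2 [00010]: clauses=TTF -> 0
  row 3 [00011]: clauses=TTT -> 1
  row 4 [00100]: clauses=TFF -> 0
  row 5 [00101]: clauses=TFT -> 0
  row 6 [00110]: clauses=TFF -> 0
  row 7 [00111]: clauses=TFT -> 0
  row 8 [01000]: clauses=TTF -> 0
  row 9 [01001]: clauses=TTT -> 1
  row 10 [01010]: clauses=TTF -> 0
  row 11 [01011]: clauses=TTT -> 1
  row 12 [01100]: clauses=TFF -> 0
  row 13 [01101]: clauses=TFT -> 0
  row 14 [01110]: clauses=TFF -> 0
  row 15 [01111]: clauses=TFT -> 0
  row 16 [10000]: clauses=TTF -> 0
  row 17 [10001]: clauses=FTT -> 0
  row 18 [10010]: clauses=TTF -> 0
  row 19 [10011]: clauses=FTT -> 0
  row 20 [10100]: clauses=TFF -> 0
  row 21 [10101]: clauses=FFT -> 0
  row 22 [10110]: clauses=TFF -> 0
  row 23 [10111]: clauses=FFT -> 0
  row 24 [11000]: clauses=TTF -> 0
  row 25 [11001]: clauses=FTT -> 0
  row 26 [11010]: clauses=TTF -> 0
  row 27 [11011]: clauses=FTT -> 0
  row 28 [11100]: clauses=TFF -> 0
  row 29 [11101]: clauses=FFT -> 0
  row 30 [11110]: clauses=TFF -> 0
  row 31 [11111]: clauses=FFT -> 0
Full result column, 8 rows per line (x1,x2 fixed per line; x3,x4,x5 runs 000..111 left to right):
  rows 0-7 [x1,x2=00]: 01010000  (ones: 2)
  rows 8-15 [x1,x2=01]: 01010000  (ones: 2)
  rows 16-23 [x1,x2=10]: 00000000  (ones: 0)
  rows 24-31 [x1,x2=11]: 00000000  (ones: 0)
Satisfying assignments = 2+2+0+0 = 4

4


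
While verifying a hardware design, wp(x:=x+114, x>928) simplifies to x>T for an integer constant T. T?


Formula: wp(x:=E, P) = P[E/x] (substitute E for x in postcondition)
Step 1: Postcondition: x>928
Step 2: Substitute x+114 for x: x+114>928
Step 3: Solve for x: x > 928-114 = 814

814


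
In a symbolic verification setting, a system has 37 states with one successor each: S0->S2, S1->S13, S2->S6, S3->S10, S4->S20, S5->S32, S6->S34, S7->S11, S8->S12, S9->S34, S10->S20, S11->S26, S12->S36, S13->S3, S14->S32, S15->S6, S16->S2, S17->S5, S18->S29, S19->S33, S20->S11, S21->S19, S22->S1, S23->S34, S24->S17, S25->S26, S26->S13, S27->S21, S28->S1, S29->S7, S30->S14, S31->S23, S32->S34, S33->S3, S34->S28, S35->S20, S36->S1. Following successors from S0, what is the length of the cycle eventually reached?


Trace from S0 until a state repeats:
  S0 -> S2 -> S6 -> S34 -> S28 -> S1 -> S13 -> S3 -> S10 -> S20 -> S11 -> S26 -> S13
S13 first seen at step 6, revisited at step 12.
Cycle length = 12 - 6 = 6

6


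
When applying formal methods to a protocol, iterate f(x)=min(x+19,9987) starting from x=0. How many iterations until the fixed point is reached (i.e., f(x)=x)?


Step 1: x=0, cap=9987, increment=19
Step 2: x grows by 19 each step until capped at 9987; fixed point is x=9987
Step 3: iterations = ceil(9987/19) = 526

526


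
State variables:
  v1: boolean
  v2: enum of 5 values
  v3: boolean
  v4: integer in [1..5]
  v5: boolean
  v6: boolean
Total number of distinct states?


State space = product of domain sizes of all variables.
Domain sizes:
  v1 (boolean): 2
  v2 (enum of 5 values): 5
  v3 (boolean): 2
  v4 (integer in [1..5]): 5
  v5 (boolean): 2
  v6 (boolean): 2
Product = 2 * 5 * 2 * 5 * 2 * 2 = 400

400


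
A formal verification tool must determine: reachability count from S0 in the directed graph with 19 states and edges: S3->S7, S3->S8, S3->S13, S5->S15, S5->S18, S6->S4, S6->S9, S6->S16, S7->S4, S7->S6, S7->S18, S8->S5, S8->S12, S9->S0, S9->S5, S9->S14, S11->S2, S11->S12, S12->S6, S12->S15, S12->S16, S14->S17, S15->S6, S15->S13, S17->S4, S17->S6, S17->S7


BFS from S0:
  layer 0: {S0}
Reachable set: {S0}
Count = 1

1


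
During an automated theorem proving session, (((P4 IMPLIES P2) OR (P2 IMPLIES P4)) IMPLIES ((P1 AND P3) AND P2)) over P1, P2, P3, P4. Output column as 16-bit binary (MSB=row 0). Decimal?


Formula: (((P4 IMPLIES P2) OR (P2 IMPLIES P4)) IMPLIES ((P1 AND P3) AND P2)) over P1, P2, P3, P4 (16 rows)
Evaluate each row (bits = P1,P2,P3,P4, MSB first):
  row 0 [0000]: (((0 IMPLIES 0) OR (0 IMPLIES 0)) IMPLIES ((0 AND 0) AND 0)) -> 0
  row 1 [0001]: (((1 IMPLIES 0) OR (0 IMPLIES 1)) IMPLIES ((0 AND 0) AND 0)) -> 0
  row 2 [0010]: (((0 IMPLIES 0) OR (0 IMPLIES 0)) IMPLIES ((0 AND 1) AND 0)) -> 0
  row 3 [0011]: (((1 IMPLIES 0) OR (0 IMPLIES 1)) IMPLIES ((0 AND 1) AND 0)) -> 0
  row 4 [0100]: (((0 IMPLIES 1) OR (1 IMPLIES 0)) IMPLIES ((0 AND 0) AND 1)) -> 0
  row 5 [0101]: (((1 IMPLIES 1) OR (1 IMPLIES 1)) IMPLIES ((0 AND 0) AND 1)) -> 0
  row 6 [0110]: (((0 IMPLIES 1) OR (1 IMPLIES 0)) IMPLIES ((0 AND 1) AND 1)) -> 0
  row 7 [0111]: (((1 IMPLIES 1) OR (1 IMPLIES 1)) IMPLIES ((0 AND 1) AND 1)) -> 0
  row 8 [1000]: (((0 IMPLIES 0) OR (0 IMPLIES 0)) IMPLIES ((1 AND 0) AND 0)) -> 0
  row 9 [1001]: (((1 IMPLIES 0) OR (0 IMPLIES 1)) IMPLIES ((1 AND 0) AND 0)) -> 0
  row 10 [1010]: (((0 IMPLIES 0) OR (0 IMPLIES 0)) IMPLIES ((1 AND 1) AND 0)) -> 0
  row 11 [1011]: (((1 IMPLIES 0) OR (0 IMPLIES 1)) IMPLIES ((1 AND 1) AND 0)) -> 0
  row 12 [1100]: (((0 IMPLIES 1) OR (1 IMPLIES 0)) IMPLIES ((1 AND 0) AND 1)) -> 0
  row 13 [1101]: (((1 IMPLIES 1) OR (1 IMPLIES 1)) IMPLIES ((1 AND 0) AND 1)) -> 0
  row 14 [1110]: (((0 IMPLIES 1) OR (1 IMPLIES 0)) IMPLIES ((1 AND 1) AND 1)) -> 1
  row 15 [1111]: (((1 IMPLIES 1) OR (1 IMPLIES 1)) IMPLIES ((1 AND 1) AND 1)) -> 1
Full result column, 4 rows per line (P1,P2 fixed per line; P3,P4 runs 00..11 left to right):
  rows 0-3 [P1,P2=00]: 0000  = hex 0
  rows 4-7 [P1,P2=01]: 0000  = hex 0
  rows 8-11 [P1,P2=10]: 0000  = hex 0
  rows 12-15 [P1,P2=11]: 0011  = hex 3
Output column (row 0 .. row 15) = 0000000000000011
Output column grouped in 4s = 0000 0000 0000 0011 = 0x0003
Convert to decimal digit by digit (value = value*16 + digit):
  0 -> 0
  0*16 + 0 = 0
  0*16 + 0 = 0
  0*16 + 3 = 3
Decimal = 3

3


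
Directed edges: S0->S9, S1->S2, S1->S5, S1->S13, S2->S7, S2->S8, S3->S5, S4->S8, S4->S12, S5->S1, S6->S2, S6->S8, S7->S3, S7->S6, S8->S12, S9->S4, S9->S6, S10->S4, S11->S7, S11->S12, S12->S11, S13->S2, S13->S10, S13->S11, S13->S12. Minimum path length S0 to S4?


BFS layer-by-layer from S0:
  dist 0: {S0}
  dist 1: {S9}
  dist 2: {S4, S6}
  -> S4 reached at distance 2
Shortest path length = 2

2


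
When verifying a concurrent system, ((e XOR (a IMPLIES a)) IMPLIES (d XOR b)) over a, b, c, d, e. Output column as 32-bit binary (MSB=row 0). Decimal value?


Formula: ((e XOR (a IMPLIES a)) IMPLIES (d XOR b)) over a, b, c, d, e (32 rows)
Evaluate each row (bits = a,b,c,d,e, MSB first):
  row 0 [00000]: ((0 XOR (0 IMPLIES 0)) IMPLIES (0 XOR 0)) -> 0
  row 1 [00001]: ((1 XOR (0 IMPLIES 0)) IMPLIES (0 XOR 0)) -> 1
  row 2 [00010]: ((0 XOR (0 IMPLIES 0)) IMPLIES (1 XOR 0)) -> 1
  row 3 [00011]: ((1 XOR (0 IMPLIES 0)) IMPLIES (1 XOR 0)) -> 1
  row 4 [00100]: ((0 XOR (0 IMPLIES 0)) IMPLIES (0 XOR 0)) -> 0
  row 5 [00101]: ((1 XOR (0 IMPLIES 0)) IMPLIES (0 XOR 0)) -> 1
  row 6 [00110]: ((0 XOR (0 IMPLIES 0)) IMPLIES (1 XOR 0)) -> 1
  row 7 [00111]: ((1 XOR (0 IMPLIES 0)) IMPLIES (1 XOR 0)) -> 1
  row 8 [01000]: ((0 XOR (0 IMPLIES 0)) IMPLIES (0 XOR 1)) -> 1
  row 9 [01001]: ((1 XOR (0 IMPLIES 0)) IMPLIES (0 XOR 1)) -> 1
  row 10 [01010]: ((0 XOR (0 IMPLIES 0)) IMPLIES (1 XOR 1)) -> 0
  row 11 [01011]: ((1 XOR (0 IMPLIES 0)) IMPLIES (1 XOR 1)) -> 1
  row 12 [01100]: ((0 XOR (0 IMPLIES 0)) IMPLIES (0 XOR 1)) -> 1
  row 13 [01101]: ((1 XOR (0 IMPLIES 0)) IMPLIES (0 XOR 1)) -> 1
  row 14 [01110]: ((0 XOR (0 IMPLIES 0)) IMPLIES (1 XOR 1)) -> 0
  row 15 [01111]: ((1 XOR (0 IMPLIES 0)) IMPLIES (1 XOR 1)) -> 1
  row 16 [10000]: ((0 XOR (1 IMPLIES 1)) IMPLIES (0 XOR 0)) -> 0
  row 17 [10001]: ((1 XOR (1 IMPLIES 1)) IMPLIES (0 XOR 0)) -> 1
  row 18 [10010]: ((0 XOR (1 IMPLIES 1)) IMPLIES (1 XOR 0)) -> 1
  row 19 [10011]: ((1 XOR (1 IMPLIES 1)) IMPLIES (1 XOR 0)) -> 1
  row 20 [10100]: ((0 XOR (1 IMPLIES 1)) IMPLIES (0 XOR 0)) -> 0
  row 21 [10101]: ((1 XOR (1 IMPLIES 1)) IMPLIES (0 XOR 0)) -> 1
  row 22 [10110]: ((0 XOR (1 IMPLIES 1)) IMPLIES (1 XOR 0)) -> 1
  row 23 [10111]: ((1 XOR (1 IMPLIES 1)) IMPLIES (1 XOR 0)) -> 1
  row 24 [11000]: ((0 XOR (1 IMPLIES 1)) IMPLIES (0 XOR 1)) -> 1
  row 25 [11001]: ((1 XOR (1 IMPLIES 1)) IMPLIES (0 XOR 1)) -> 1
  row 26 [11010]: ((0 XOR (1 IMPLIES 1)) IMPLIES (1 XOR 1)) -> 0
  row 27 [11011]: ((1 XOR (1 IMPLIES 1)) IMPLIES (1 XOR 1)) -> 1
  row 28 [11100]: ((0 XOR (1 IMPLIES 1)) IMPLIES (0 XOR 1)) -> 1
  row 29 [11101]: ((1 XOR (1 IMPLIES 1)) IMPLIES (0 XOR 1)) -> 1
  row 30 [11110]: ((0 XOR (1 IMPLIES 1)) IMPLIES (1 XOR 1)) -> 0
  row 31 [11111]: ((1 XOR (1 IMPLIES 1)) IMPLIES (1 XOR 1)) -> 1
Full result column, 4 rows per line (a,b,c fixed per line; d,e runs 00..11 left to right):
  rows 0-3 [a,b,c=000]: 0111  = hex 7
  rows 4-7 [a,b,c=001]: 0111  = hex 7
  rows 8-11 [a,b,c=010]: 1101  = hex D
  rows 12-15 [a,b,c=011]: 1101  = hex D
  rows 16-19 [a,b,c=100]: 0111  = hex 7
  rows 20-23 [a,b,c=101]: 0111  = hex 7
  rows 24-27 [a,b,c=110]: 1101  = hex D
  rows 28-31 [a,b,c=111]: 1101  = hex D
Output column (row 0 .. row 31) = 01110111110111010111011111011101
Output column grouped in 4s = 0111 0111 1101 1101 0111 0111 1101 1101 = 0x77DD77DD
Convert to decimal digit by digit (value = value*16 + digit):
  7 -> 7
  7*16 + 7 = 119
  119*16 + 13 (D) = 1917
  1917*16 + 13 (D) = 30685
  30685*16 + 7 = 490967
  490967*16 + 7 = 7855479
  7855479*16 + 13 (D) = 125687677
  125687677*16 + 13 (D) = 2011002845
Decimal = 2011002845

2011002845


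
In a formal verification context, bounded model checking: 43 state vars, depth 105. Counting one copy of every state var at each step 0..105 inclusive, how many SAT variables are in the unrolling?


BMC unrolls to depth k, creating one copy of each state var for steps 0..k.
Step count = 105 + 1 = 106 (steps 0 through 105)
Vars per step = 43
Total = 43 * 106 = 4558

4558


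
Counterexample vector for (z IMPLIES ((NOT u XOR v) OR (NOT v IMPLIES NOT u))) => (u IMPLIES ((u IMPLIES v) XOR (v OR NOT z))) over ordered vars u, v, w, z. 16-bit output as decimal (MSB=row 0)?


F1 = (z IMPLIES ((NOT u XOR v) OR (NOT v IMPLIES NOT u)))
F2 = (u IMPLIES ((u IMPLIES v) XOR (v OR NOT z)))
Counterexample to F1=>F2 is where F1=1 and F2=0.
Evaluate each row (bits = u,v,w,z, MSB first):
  row 0 [0000]: F1=1 F2=1 -> F1&~F2 -> 0
  row 1 [0001]: F1=1 F2=1 -> F1&~F2 -> 0
  row 2 [0010]: F1=1 F2=1 -> F1&~F2 -> 0
  row 3 [0011]: F1=1 F2=1 -> F1&~F2 -> 0
  row 4 [0100]: F1=1 F2=1 -> F1&~F2 -> 0
  row 5 [0101]: F1=1 F2=1 -> F1&~F2 -> 0
  row 6 [0110]: F1=1 F2=1 -> F1&~F2 -> 0
  row 7 [0111]: F1=1 F2=1 -> F1&~F2 -> 0
  row 8 [1000]: F1=1 F2=1 -> F1&~F2 -> 0
  row 9 [1001]: F1=0 F2=0 -> F1&~F2 -> 0
  row 10 [1010]: F1=1 F2=1 -> F1&~F2 -> 0
  row 11 [1011]: F1=0 F2=0 -> F1&~F2 -> 0
  row 12 [1100]: F1=1 F2=0 -> F1&~F2 -> 1
  row 13 [1101]: F1=1 F2=0 -> F1&~F2 -> 1
  row 14 [1110]: F1=1 F2=0 -> F1&~F2 -> 1
  row 15 [1111]: F1=1 F2=0 -> F1&~F2 -> 1
Full result column, 4 rows per line (u,v fixed per line; w,z runs 00..11 left to right):
  rows 0-3 [u,v=00]: 0000  = hex 0
  rows 4-7 [u,v=01]: 0000  = hex 0
  rows 8-11 [u,v=10]: 0000  = hex 0
  rows 12-15 [u,v=11]: 1111  = hex F
Counterexample vector (row 0 .. row 15) = 0000000000001111
Output column grouped in 4s = 0000 0000 0000 1111 = 0x000F
Convert to decimal digit by digit (value = value*16 + digit):
  0 -> 0
  0*16 + 0 = 0
  0*16 + 0 = 0
  0*16 + 15 (F) = 15
Decimal = 15

15


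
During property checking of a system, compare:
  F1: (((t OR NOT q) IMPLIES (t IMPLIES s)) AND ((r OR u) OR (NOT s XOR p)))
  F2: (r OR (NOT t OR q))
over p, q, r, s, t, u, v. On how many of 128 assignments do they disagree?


F1 = (((t OR NOT q) IMPLIES (t IMPLIES s)) AND ((r OR u) OR (NOT s XOR p)))
F2 = (r OR (NOT t OR q))
Evaluate both on each of 128 rows (bits = p,q,r,s,t,u,v):
  row 0 [0000000]: F1=1 F2=1 -> 0
  row 1 [0000001]: F1=1 F2=1 -> 0
  row 2 [0000010]: F1=1 F2=1 -> 0
  row 3 [0000011]: F1=1 F2=1 -> 0
  row 4 [0000100]: F1=0 F2=0 -> 0
  (every remaining row is evaluated the same way; all 128 results are listed next)
Full result column, 8 rows per line (p,q,r,s fixed per line; t,u,v runs 000..111 left to right):
  rows 0-7 [p,q,r,s=0000]: 00000000  (ones: 0)
  rows 8-15 [p,q,r,s=0001]: 11000011  (ones: 4)
  rows 16-23 [p,q,r,s=0010]: 00001111  (ones: 4)
  rows 24-31 [p,q,r,s=0011]: 00000000  (ones: 0)
  rows 32-39 [p,q,r,s=0100]: 00001111  (ones: 4)
  rows 40-47 [p,q,r,s=0101]: 11001100  (ones: 4)
  rows 48-55 [p,q,r,s=0110]: 00001111  (ones: 4)
  rows 56-63 [p,q,r,s=0111]: 00000000  (ones: 0)
  rows 64-71 [p,q,r,s=1000]: 11000000  (ones: 2)
  rows 72-79 [p,q,r,s=1001]: 00001111  (ones: 4)
  rows 80-87 [p,q,r,s=1010]: 00001111  (ones: 4)
  rows 88-95 [p,q,r,s=1011]: 00000000  (ones: 0)
  rows 96-103 [p,q,r,s=1100]: 11001111  (ones: 6)
  rows 104-111 [p,q,r,s=1101]: 00000000  (ones: 0)
  rows 112-119 [p,q,r,s=1110]: 00001111  (ones: 4)
  rows 120-127 [p,q,r,s=1111]: 00000000  (ones: 0)
Disagreements = 0+4+4+0+4+4+4+0+2+4+4+0+6+0+4+0 = 40

40


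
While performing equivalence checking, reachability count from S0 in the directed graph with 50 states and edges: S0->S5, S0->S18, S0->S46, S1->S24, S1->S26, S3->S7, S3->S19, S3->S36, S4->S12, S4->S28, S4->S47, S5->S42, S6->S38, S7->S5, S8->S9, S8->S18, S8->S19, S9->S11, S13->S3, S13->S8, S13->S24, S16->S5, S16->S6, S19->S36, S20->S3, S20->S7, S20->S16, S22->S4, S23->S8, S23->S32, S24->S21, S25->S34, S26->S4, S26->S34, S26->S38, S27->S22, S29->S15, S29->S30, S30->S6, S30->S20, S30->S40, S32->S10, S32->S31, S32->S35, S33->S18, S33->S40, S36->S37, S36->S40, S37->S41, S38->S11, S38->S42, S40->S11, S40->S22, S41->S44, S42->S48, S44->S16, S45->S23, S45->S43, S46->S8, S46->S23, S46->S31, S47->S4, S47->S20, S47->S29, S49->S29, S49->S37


BFS from S0:
  layer 0: {S0}
  layer 1: {S5, S18, S46}
  layer 2: {S8, S23, S31, S42}
  layer 3: {S9, S19, S32, S48}
  layer 4: {S10, S11, S35, S36}
  layer 5: {S37, S40}
  layer 6: {S22, S41}
  layer 7: {S4, S44}
  layer 8: {S12, S16, S28, S47}
  layer 9: {S6, S20, S29}
  layer 10: {S3, S7, S15, S30, S38}
Reachable set: {S0, S3, S4, S5, S6, S7, S8, S9, S10, S11, S12, S15, S16, S18, S19, S20, S22, S23, S28, S29, S30, S31, S32, S35, S36, S37, S38, S40, S41, S42, S44, S46, S47, S48}
Count = 34

34


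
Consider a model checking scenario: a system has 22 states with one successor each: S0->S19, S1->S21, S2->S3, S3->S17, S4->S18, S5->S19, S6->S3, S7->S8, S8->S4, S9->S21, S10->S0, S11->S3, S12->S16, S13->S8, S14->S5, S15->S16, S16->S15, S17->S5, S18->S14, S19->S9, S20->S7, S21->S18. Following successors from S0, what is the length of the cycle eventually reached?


Trace from S0 until a state repeats:
  S0 -> S19 -> S9 -> S21 -> S18 -> S14 -> S5 -> S19
S19 first seen at step 1, revisited at step 7.
Cycle length = 7 - 1 = 6

6


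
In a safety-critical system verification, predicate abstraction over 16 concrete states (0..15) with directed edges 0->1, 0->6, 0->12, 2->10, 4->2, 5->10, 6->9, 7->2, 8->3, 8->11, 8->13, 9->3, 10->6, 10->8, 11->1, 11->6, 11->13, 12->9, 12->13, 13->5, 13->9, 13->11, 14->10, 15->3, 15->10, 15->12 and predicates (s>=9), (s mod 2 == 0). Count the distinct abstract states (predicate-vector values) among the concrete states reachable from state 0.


BFS from 0:
Concrete reachable: {0, 1, 3, 5, 6, 8, 9, 10, 11, 12, 13}
Abstract via predicates (s>=9), (s mod 2 == 0):
  (0,0) <- {1, 3, 5}
  (0,1) <- {0, 6, 8}
  (1,0) <- {9, 11, 13}
  (1,1) <- {10, 12}
Distinct abstract states = 4

4
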